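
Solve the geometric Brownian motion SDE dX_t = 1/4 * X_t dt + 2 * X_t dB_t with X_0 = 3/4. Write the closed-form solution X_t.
X_t = 3/4 * exp((-7/4) * t + (2) * B_t)

For GBM dX = mu X dt + sigma X dB with X_0 = x_0, apply Itô to Y = log X: dY = (mu - sigma^2/2) dt + sigma dB, so Y_t = log(x_0) + (mu - sigma^2/2) t + sigma B_t and hence X_t = x_0 * exp((mu - sigma^2/2) t + sigma B_t).
With mu = 1/4, sigma = 2, x_0 = 3/4, this gives:
  X_t = 3/4 * exp((-7/4) * t + (2) * B_t).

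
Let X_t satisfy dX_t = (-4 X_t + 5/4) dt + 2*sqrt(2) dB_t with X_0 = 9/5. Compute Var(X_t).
Var(X_t) = 1 - exp(-8*t)

The variance V(t) = Var(X_t) satisfies V'(t) = 2 a V(t) + c^2 with V(0) = 0 (drift coefficient is linear in X, diffusion is constant). With a = -4, c = 2*sqrt(2), the solution is
  V(t) = (c^2 / (2 a)) * (exp(2 a t) - 1)
       = ((2*sqrt(2))^2 / (2*(-4))) * (exp((-8) t) - 1)
       = 1 - exp(-8*t).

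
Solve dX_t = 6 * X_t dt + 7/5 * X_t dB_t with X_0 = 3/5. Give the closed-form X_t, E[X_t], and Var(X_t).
X_t = 3/5 * exp((251/50) t + (7/5) B_t); E[X_t] = 3*exp(6*t)/5; Var(X_t) = 9*(exp(49*t/25) - 1)*exp(12*t)/25

For GBM dX = mu X dt + sigma X dB with X_0 = x_0, apply Itô to Y = log X: dY = (mu - sigma^2/2) dt + sigma dB, so Y_t = log(x_0) + (mu - sigma^2/2) t + sigma B_t and hence X_t = x_0 * exp((mu - sigma^2/2) t + sigma B_t).
With mu = 6, sigma = 7/5, x_0 = 3/5, this gives:
  X_t = 3/5 * exp((251/50) * t + (7/5) * B_t).
Since sigma*B_t ~ Normal(0, sigma^2 t), E[exp(sigma*B_t)] = exp(sigma^2 t / 2); so E[X_t] = x_0 * exp((mu - sigma^2/2) t) * exp(sigma^2 t / 2) = x_0 * exp(mu t) = 3*exp(6*t)/5.
Var(X_t) = E[X_t^2] - (E[X_t])^2 = x_0^2 * exp(2 mu t) * (exp(sigma^2 t) - 1) = 9*(exp(49*t/25) - 1)*exp(12*t)/25.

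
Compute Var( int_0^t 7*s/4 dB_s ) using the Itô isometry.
Var = 49*t^3/48

The Itô integral of a deterministic integrand f(s) has mean 0 because each increment f(s) * (B_{s+ds} - B_s) has mean 0. By the Itô isometry:
  Var( int_0^t f(s) dB_s ) = E[ (int_0^t f(s) dB_s)^2 ] = int_0^t f(s)^2 ds.
Here f(s) = 7*s/4, so f(s)^2 = 49*s^2/16. Integrate:
  int_0^t (49*s^2/16) ds = 49*t^3/48.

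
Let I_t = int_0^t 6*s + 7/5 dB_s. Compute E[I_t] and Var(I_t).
E[I_t] = 0; Var(I_t) = t*(300*t^2 + 210*t + 49)/25

The Itô integral of a deterministic integrand f(s) has mean 0 because each increment f(s) * (B_{s+ds} - B_s) has mean 0. By the Itô isometry:
  Var( int_0^t f(s) dB_s ) = E[ (int_0^t f(s) dB_s)^2 ] = int_0^t f(s)^2 ds.
Here f(s) = 6*s + 7/5, so f(s)^2 = (30*s + 7)^2/25. Integrate:
  int_0^t ((30*s + 7)^2/25) ds = t*(300*t^2 + 210*t + 49)/25.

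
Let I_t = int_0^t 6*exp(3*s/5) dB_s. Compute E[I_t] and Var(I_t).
E[I_t] = 0; Var(I_t) = 30*exp(6*t/5) - 30

The Itô integral of a deterministic integrand f(s) has mean 0 because each increment f(s) * (B_{s+ds} - B_s) has mean 0. By the Itô isometry:
  Var( int_0^t f(s) dB_s ) = E[ (int_0^t f(s) dB_s)^2 ] = int_0^t f(s)^2 ds.
Here f(s) = 6*exp(3*s/5), so f(s)^2 = 36*exp(6*s/5). Integrate:
  int_0^t (36*exp(6*s/5)) ds = 30*exp(6*t/5) - 30.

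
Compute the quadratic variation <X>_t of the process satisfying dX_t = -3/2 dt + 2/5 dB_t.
<X>_t = 4*t/25

For an Itô process dX_t = a(t) dt + b(t) dB_t, the quadratic variation is <X>_t = int_0^t b(s)^2 ds (the drift term does not contribute). Here b(s) = 2/5, so
  b(s)^2 = 4/25.
Integrating from 0 to t:
  <X>_t = int_0^t (4/25) ds = 4*t/25.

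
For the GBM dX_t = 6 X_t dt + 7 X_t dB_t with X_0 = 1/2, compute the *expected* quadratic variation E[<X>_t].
E[<X>_t] = 49*exp(61*t)/244 - 49/244

<X>_t = int_0^t (7 * X_s)^2 ds. Taking expectation inside the integral: E[<X>_t] = 7^2 * int_0^t E[X_s^2] ds. For GBM, E[X_s^2] = x_0^2 * exp((2 mu + sigma^2) s). Integrating:
  E[<X>_t] = 7^2 * (1/2)^2 * (exp((2*6 + 7^2) t) - 1) / (2*6 + 7^2)
           = 7^2 * (1/2)^2 * (exp(61 t) - 1) / 61 = 49*exp(61*t)/244 - 49/244.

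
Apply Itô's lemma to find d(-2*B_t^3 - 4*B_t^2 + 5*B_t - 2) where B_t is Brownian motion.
d(-2*B_t^3 - 4*B_t^2 + 5*B_t - 2) = (-6*B_t - 4) dt + (-6*B_t^2 - 8*B_t + 5) dB_t

Itô's formula for f(B_t) gives d f(B_t) = f'(B_t) dB_t + (1/2) f''(B_t) dt. Compute derivatives of f(x) = -2*x^3 - 4*x^2 + 5*x - 2:
  f'(x)  = -6*x^2 - 8*x + 5
  f''(x) = -12*x - 8
Substitute x = B_t and multiply the f'' term by 1/2:
  drift     = (1/2) * (-12*x - 8) evaluated at B_t = -6*B_t - 4
  diffusion = (-6*x^2 - 8*x + 5) evaluated at B_t = -6*B_t^2 - 8*B_t + 5
Therefore d(-2*B_t^3 - 4*B_t^2 + 5*B_t - 2) = (-6*B_t - 4) dt + (-6*B_t^2 - 8*B_t + 5) dB_t.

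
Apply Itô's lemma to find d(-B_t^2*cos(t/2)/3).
d(-B_t^2*cos(t/2)/3) = (B_t^2*sin(t/2)/6 - cos(t/2)/3) dt + (-2*B_t*cos(t/2)/3) dB_t

Itô's formula for f(t, x): d f(t, B_t) = (f_t + (1/2) f_xx) dt + f_x dB_t. Compute partials of f(t, x) = -x^2*cos(t/2)/3:
  f_t(t,x)  = x^2*sin(t/2)/6
  f_x(t,x)  = -2*x*cos(t/2)/3
  f_xx(t,x) = -2*cos(t/2)/3
Assemble drift = f_t + (1/2) f_xx = x^2*sin(t/2)/6 - cos(t/2)/3 and diffusion = f_x = -2*x*cos(t/2)/3. Substituting x = B_t:
  d(-B_t^2*cos(t/2)/3) = (B_t^2*sin(t/2)/6 - cos(t/2)/3) dt + (-2*B_t*cos(t/2)/3) dB_t.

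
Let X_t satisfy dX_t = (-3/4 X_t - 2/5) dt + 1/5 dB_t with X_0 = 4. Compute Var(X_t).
Var(X_t) = 2/75 - 2*exp(-3*t/2)/75

The variance V(t) = Var(X_t) satisfies V'(t) = 2 a V(t) + c^2 with V(0) = 0 (drift coefficient is linear in X, diffusion is constant). With a = -3/4, c = 1/5, the solution is
  V(t) = (c^2 / (2 a)) * (exp(2 a t) - 1)
       = ((1/5)^2 / (2*(-3/4))) * (exp((-3/2) t) - 1)
       = 2/75 - 2*exp(-3*t/2)/75.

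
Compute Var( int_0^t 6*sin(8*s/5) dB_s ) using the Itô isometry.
Var = 18*t - 45*sin(8*t/5)*cos(8*t/5)/4

The Itô integral of a deterministic integrand f(s) has mean 0 because each increment f(s) * (B_{s+ds} - B_s) has mean 0. By the Itô isometry:
  Var( int_0^t f(s) dB_s ) = E[ (int_0^t f(s) dB_s)^2 ] = int_0^t f(s)^2 ds.
Here f(s) = 6*sin(8*s/5), so f(s)^2 = 36*sin(8*s/5)^2. Integrate:
  int_0^t (36*sin(8*s/5)^2) ds = 18*t - 45*sin(8*t/5)*cos(8*t/5)/4.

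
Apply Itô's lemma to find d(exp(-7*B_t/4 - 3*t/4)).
d(exp(-7*B_t/4 - 3*t/4)) = (25*exp(-7*B_t/4 - 3*t/4)/32) dt + (-7*exp(-7*B_t/4 - 3*t/4)/4) dB_t

Itô's formula for f(t, x): d f(t, B_t) = (f_t + (1/2) f_xx) dt + f_x dB_t. Compute partials of f(t, x) = exp(-3*t/4 - 7*x/4):
  f_t(t,x)  = -3*exp(-3*t/4 - 7*x/4)/4
  f_x(t,x)  = -7*exp(-3*t/4 - 7*x/4)/4
  f_xx(t,x) = 49*exp(-3*t/4 - 7*x/4)/16
Assemble drift = f_t + (1/2) f_xx = 25*exp(-3*t/4 - 7*x/4)/32 and diffusion = f_x = -7*exp(-3*t/4 - 7*x/4)/4. Substituting x = B_t:
  d(exp(-7*B_t/4 - 3*t/4)) = (25*exp(-7*B_t/4 - 3*t/4)/32) dt + (-7*exp(-7*B_t/4 - 3*t/4)/4) dB_t.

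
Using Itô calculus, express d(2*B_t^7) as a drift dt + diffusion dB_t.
d(2*B_t^7) = (42*B_t^5) dt + (14*B_t^6) dB_t

Itô's formula for f(B_t) gives d f(B_t) = f'(B_t) dB_t + (1/2) f''(B_t) dt. Compute derivatives of f(x) = 2*x^7:
  f'(x)  = 14*x^6
  f''(x) = 84*x^5
Substitute x = B_t and multiply the f'' term by 1/2:
  drift     = (1/2) * (84*x^5) evaluated at B_t = 42*B_t^5
  diffusion = (14*x^6) evaluated at B_t = 14*B_t^6
Therefore d(2*B_t^7) = (42*B_t^5) dt + (14*B_t^6) dB_t.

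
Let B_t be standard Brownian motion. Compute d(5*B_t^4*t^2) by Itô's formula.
d(5*B_t^4*t^2) = (10*B_t^2*t*(B_t^2 + 3*t)) dt + (20*B_t^3*t^2) dB_t

Itô's formula for f(t, x): d f(t, B_t) = (f_t + (1/2) f_xx) dt + f_x dB_t. Compute partials of f(t, x) = 5*t^2*x^4:
  f_t(t,x)  = 10*t*x^4
  f_x(t,x)  = 20*t^2*x^3
  f_xx(t,x) = 60*t^2*x^2
Assemble drift = f_t + (1/2) f_xx = 10*t*x^2*(3*t + x^2) and diffusion = f_x = 20*t^2*x^3. Substituting x = B_t:
  d(5*B_t^4*t^2) = (10*B_t^2*t*(B_t^2 + 3*t)) dt + (20*B_t^3*t^2) dB_t.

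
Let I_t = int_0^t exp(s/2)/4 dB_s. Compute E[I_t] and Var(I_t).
E[I_t] = 0; Var(I_t) = exp(t)/16 - 1/16

The Itô integral of a deterministic integrand f(s) has mean 0 because each increment f(s) * (B_{s+ds} - B_s) has mean 0. By the Itô isometry:
  Var( int_0^t f(s) dB_s ) = E[ (int_0^t f(s) dB_s)^2 ] = int_0^t f(s)^2 ds.
Here f(s) = exp(s/2)/4, so f(s)^2 = exp(s)/16. Integrate:
  int_0^t (exp(s)/16) ds = exp(t)/16 - 1/16.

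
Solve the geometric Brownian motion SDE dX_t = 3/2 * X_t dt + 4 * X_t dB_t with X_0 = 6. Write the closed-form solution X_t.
X_t = 6 * exp((-13/2) * t + (4) * B_t)

For GBM dX = mu X dt + sigma X dB with X_0 = x_0, apply Itô to Y = log X: dY = (mu - sigma^2/2) dt + sigma dB, so Y_t = log(x_0) + (mu - sigma^2/2) t + sigma B_t and hence X_t = x_0 * exp((mu - sigma^2/2) t + sigma B_t).
With mu = 3/2, sigma = 4, x_0 = 6, this gives:
  X_t = 6 * exp((-13/2) * t + (4) * B_t).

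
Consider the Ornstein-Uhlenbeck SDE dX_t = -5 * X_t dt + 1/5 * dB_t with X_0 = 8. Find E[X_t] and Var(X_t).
E[X_t] = 8*exp(-5*t); Var(X_t) = 1/250 - exp(-10*t)/250

The OU SDE dX = -theta X dt + sigma dB admits the integrating factor exp(theta t): d(exp(theta t) X_t) = sigma exp(theta t) dB_t. Integrating from 0 to t:
  X_t = x_0 * exp(-theta t) + sigma * int_0^t exp(-theta (t-s)) dB_s.
The Itô integral has mean 0 and (by the Itô isometry) variance sigma^2 * int_0^t exp(-2 theta (t - s)) ds = sigma^2 * (1 - exp(-2 theta t)) / (2 theta).
With theta = 5, sigma = 1/5, x_0 = 8:
  E[X_t] = 8 * exp(-5 t) = 8*exp(-5*t)
  Var(X_t) = (1/5)^2 * (1 - exp(-2*5 t)) / (2 * 5) = 1/250 - exp(-10*t)/250.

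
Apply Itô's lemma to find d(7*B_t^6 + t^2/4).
d(7*B_t^6 + t^2/4) = (105*B_t^4 + t/2) dt + (42*B_t^5) dB_t

Itô's formula for f(t, x): d f(t, B_t) = (f_t + (1/2) f_xx) dt + f_x dB_t. Compute partials of f(t, x) = t^2/4 + 7*x^6:
  f_t(t,x)  = t/2
  f_x(t,x)  = 42*x^5
  f_xx(t,x) = 210*x^4
Assemble drift = f_t + (1/2) f_xx = t/2 + 105*x^4 and diffusion = f_x = 42*x^5. Substituting x = B_t:
  d(7*B_t^6 + t^2/4) = (105*B_t^4 + t/2) dt + (42*B_t^5) dB_t.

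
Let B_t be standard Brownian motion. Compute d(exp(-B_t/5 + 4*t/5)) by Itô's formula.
d(exp(-B_t/5 + 4*t/5)) = (41*exp(-B_t/5 + 4*t/5)/50) dt + (-exp(-B_t/5 + 4*t/5)/5) dB_t

Itô's formula for f(t, x): d f(t, B_t) = (f_t + (1/2) f_xx) dt + f_x dB_t. Compute partials of f(t, x) = exp(4*t/5 - x/5):
  f_t(t,x)  = 4*exp(4*t/5 - x/5)/5
  f_x(t,x)  = -exp(4*t/5 - x/5)/5
  f_xx(t,x) = exp(4*t/5 - x/5)/25
Assemble drift = f_t + (1/2) f_xx = 41*exp(4*t/5 - x/5)/50 and diffusion = f_x = -exp(4*t/5 - x/5)/5. Substituting x = B_t:
  d(exp(-B_t/5 + 4*t/5)) = (41*exp(-B_t/5 + 4*t/5)/50) dt + (-exp(-B_t/5 + 4*t/5)/5) dB_t.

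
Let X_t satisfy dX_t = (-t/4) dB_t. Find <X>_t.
<X>_t = t^3/48

For an Itô process dX_t = a(t) dt + b(t) dB_t, the quadratic variation is <X>_t = int_0^t b(s)^2 ds (the drift term does not contribute). Here b(s) = -s/4, so
  b(s)^2 = s^2/16.
Integrating from 0 to t:
  <X>_t = int_0^t (s^2/16) ds = t^3/48.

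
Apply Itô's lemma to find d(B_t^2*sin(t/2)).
d(B_t^2*sin(t/2)) = (B_t^2*cos(t/2)/2 + sin(t/2)) dt + (2*B_t*sin(t/2)) dB_t

Itô's formula for f(t, x): d f(t, B_t) = (f_t + (1/2) f_xx) dt + f_x dB_t. Compute partials of f(t, x) = x^2*sin(t/2):
  f_t(t,x)  = x^2*cos(t/2)/2
  f_x(t,x)  = 2*x*sin(t/2)
  f_xx(t,x) = 2*sin(t/2)
Assemble drift = f_t + (1/2) f_xx = x^2*cos(t/2)/2 + sin(t/2) and diffusion = f_x = 2*x*sin(t/2). Substituting x = B_t:
  d(B_t^2*sin(t/2)) = (B_t^2*cos(t/2)/2 + sin(t/2)) dt + (2*B_t*sin(t/2)) dB_t.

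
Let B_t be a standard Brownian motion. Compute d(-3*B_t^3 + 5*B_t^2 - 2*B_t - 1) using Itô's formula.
d(-3*B_t^3 + 5*B_t^2 - 2*B_t - 1) = (5 - 9*B_t) dt + (-9*B_t^2 + 10*B_t - 2) dB_t

Itô's formula for f(B_t) gives d f(B_t) = f'(B_t) dB_t + (1/2) f''(B_t) dt. Compute derivatives of f(x) = -3*x^3 + 5*x^2 - 2*x - 1:
  f'(x)  = -9*x^2 + 10*x - 2
  f''(x) = 10 - 18*x
Substitute x = B_t and multiply the f'' term by 1/2:
  drift     = (1/2) * (10 - 18*x) evaluated at B_t = 5 - 9*B_t
  diffusion = (-9*x^2 + 10*x - 2) evaluated at B_t = -9*B_t^2 + 10*B_t - 2
Therefore d(-3*B_t^3 + 5*B_t^2 - 2*B_t - 1) = (5 - 9*B_t) dt + (-9*B_t^2 + 10*B_t - 2) dB_t.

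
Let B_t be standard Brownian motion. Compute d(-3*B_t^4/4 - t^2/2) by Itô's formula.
d(-3*B_t^4/4 - t^2/2) = (-9*B_t^2/2 - t) dt + (-3*B_t^3) dB_t

Itô's formula for f(t, x): d f(t, B_t) = (f_t + (1/2) f_xx) dt + f_x dB_t. Compute partials of f(t, x) = -t^2/2 - 3*x^4/4:
  f_t(t,x)  = -t
  f_x(t,x)  = -3*x^3
  f_xx(t,x) = -9*x^2
Assemble drift = f_t + (1/2) f_xx = -t - 9*x^2/2 and diffusion = f_x = -3*x^3. Substituting x = B_t:
  d(-3*B_t^4/4 - t^2/2) = (-9*B_t^2/2 - t) dt + (-3*B_t^3) dB_t.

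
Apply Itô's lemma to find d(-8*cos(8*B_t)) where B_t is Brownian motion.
d(-8*cos(8*B_t)) = (256*cos(8*B_t)) dt + (64*sin(8*B_t)) dB_t

Itô's formula for f(B_t) gives d f(B_t) = f'(B_t) dB_t + (1/2) f''(B_t) dt. Compute derivatives of f(x) = -8*cos(8*x):
  f'(x)  = 64*sin(8*x)
  f''(x) = 512*cos(8*x)
Substitute x = B_t and multiply the f'' term by 1/2:
  drift     = (1/2) * (512*cos(8*x)) evaluated at B_t = 256*cos(8*B_t)
  diffusion = (64*sin(8*x)) evaluated at B_t = 64*sin(8*B_t)
Therefore d(-8*cos(8*B_t)) = (256*cos(8*B_t)) dt + (64*sin(8*B_t)) dB_t.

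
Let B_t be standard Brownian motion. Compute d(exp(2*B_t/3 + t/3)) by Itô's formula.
d(exp(2*B_t/3 + t/3)) = (5*exp(2*B_t/3 + t/3)/9) dt + (2*exp(2*B_t/3 + t/3)/3) dB_t

Itô's formula for f(t, x): d f(t, B_t) = (f_t + (1/2) f_xx) dt + f_x dB_t. Compute partials of f(t, x) = exp(t/3 + 2*x/3):
  f_t(t,x)  = exp(t/3 + 2*x/3)/3
  f_x(t,x)  = 2*exp(t/3 + 2*x/3)/3
  f_xx(t,x) = 4*exp(t/3 + 2*x/3)/9
Assemble drift = f_t + (1/2) f_xx = 5*exp(t/3 + 2*x/3)/9 and diffusion = f_x = 2*exp(t/3 + 2*x/3)/3. Substituting x = B_t:
  d(exp(2*B_t/3 + t/3)) = (5*exp(2*B_t/3 + t/3)/9) dt + (2*exp(2*B_t/3 + t/3)/3) dB_t.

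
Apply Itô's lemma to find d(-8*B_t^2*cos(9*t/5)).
d(-8*B_t^2*cos(9*t/5)) = (72*B_t^2*sin(9*t/5)/5 - 8*cos(9*t/5)) dt + (-16*B_t*cos(9*t/5)) dB_t

Itô's formula for f(t, x): d f(t, B_t) = (f_t + (1/2) f_xx) dt + f_x dB_t. Compute partials of f(t, x) = -8*x^2*cos(9*t/5):
  f_t(t,x)  = 72*x^2*sin(9*t/5)/5
  f_x(t,x)  = -16*x*cos(9*t/5)
  f_xx(t,x) = -16*cos(9*t/5)
Assemble drift = f_t + (1/2) f_xx = 72*x^2*sin(9*t/5)/5 - 8*cos(9*t/5) and diffusion = f_x = -16*x*cos(9*t/5). Substituting x = B_t:
  d(-8*B_t^2*cos(9*t/5)) = (72*B_t^2*sin(9*t/5)/5 - 8*cos(9*t/5)) dt + (-16*B_t*cos(9*t/5)) dB_t.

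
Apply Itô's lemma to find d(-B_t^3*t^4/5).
d(-B_t^3*t^4/5) = (B_t*t^3*(-4*B_t^2 - 3*t)/5) dt + (-3*B_t^2*t^4/5) dB_t

Itô's formula for f(t, x): d f(t, B_t) = (f_t + (1/2) f_xx) dt + f_x dB_t. Compute partials of f(t, x) = -t^4*x^3/5:
  f_t(t,x)  = -4*t^3*x^3/5
  f_x(t,x)  = -3*t^4*x^2/5
  f_xx(t,x) = -6*t^4*x/5
Assemble drift = f_t + (1/2) f_xx = t^3*x*(-3*t - 4*x^2)/5 and diffusion = f_x = -3*t^4*x^2/5. Substituting x = B_t:
  d(-B_t^3*t^4/5) = (B_t*t^3*(-4*B_t^2 - 3*t)/5) dt + (-3*B_t^2*t^4/5) dB_t.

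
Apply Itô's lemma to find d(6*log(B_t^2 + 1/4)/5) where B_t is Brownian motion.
d(6*log(B_t^2 + 1/4)/5) = (24*(1 - 4*B_t^2)/(5*(4*B_t^2 + 1)^2)) dt + (48*B_t/(5*(4*B_t^2 + 1))) dB_t

Itô's formula for f(B_t) gives d f(B_t) = f'(B_t) dB_t + (1/2) f''(B_t) dt. Compute derivatives of f(x) = 6*log(x^2 + 1/4)/5:
  f'(x)  = 48*x/(5*(4*x^2 + 1))
  f''(x) = 48*(1 - 4*x^2)/(5*(4*x^2 + 1)^2)
Substitute x = B_t and multiply the f'' term by 1/2:
  drift     = (1/2) * (48*(1 - 4*x^2)/(5*(4*x^2 + 1)^2)) evaluated at B_t = 24*(1 - 4*B_t^2)/(5*(4*B_t^2 + 1)^2)
  diffusion = (48*x/(5*(4*x^2 + 1))) evaluated at B_t = 48*B_t/(5*(4*B_t^2 + 1))
Therefore d(6*log(B_t^2 + 1/4)/5) = (24*(1 - 4*B_t^2)/(5*(4*B_t^2 + 1)^2)) dt + (48*B_t/(5*(4*B_t^2 + 1))) dB_t.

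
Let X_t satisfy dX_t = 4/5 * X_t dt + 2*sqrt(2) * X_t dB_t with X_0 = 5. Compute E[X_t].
E[X_t] = 5*exp(4*t/5)

For GBM dX = mu X dt + sigma X dB with X_0 = x_0, apply Itô to Y = log X: dY = (mu - sigma^2/2) dt + sigma dB, so Y_t = log(x_0) + (mu - sigma^2/2) t + sigma B_t and hence X_t = x_0 * exp((mu - sigma^2/2) t + sigma B_t).
With mu = 4/5, sigma = 2*sqrt(2), x_0 = 5, this gives:
  X_t = 5 * exp((-16/5) * t + (2*sqrt(2)) * B_t).
Since sigma*B_t ~ Normal(0, sigma^2 t), E[exp(sigma*B_t)] = exp(sigma^2 t / 2); so E[X_t] = x_0 * exp((mu - sigma^2/2) t) * exp(sigma^2 t / 2) = x_0 * exp(mu t) = 5*exp(4*t/5).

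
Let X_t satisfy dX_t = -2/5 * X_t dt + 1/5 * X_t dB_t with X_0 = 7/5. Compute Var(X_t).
Var(X_t) = (49*exp(t/25) - 49)*exp(-4*t/5)/25

For GBM dX = mu X dt + sigma X dB with X_0 = x_0, apply Itô to Y = log X: dY = (mu - sigma^2/2) dt + sigma dB, so Y_t = log(x_0) + (mu - sigma^2/2) t + sigma B_t and hence X_t = x_0 * exp((mu - sigma^2/2) t + sigma B_t).
With mu = -2/5, sigma = 1/5, x_0 = 7/5, this gives:
  X_t = 7/5 * exp((-21/50) * t + (1/5) * B_t).
Since sigma*B_t ~ Normal(0, sigma^2 t), E[exp(sigma*B_t)] = exp(sigma^2 t / 2); so E[X_t] = x_0 * exp((mu - sigma^2/2) t) * exp(sigma^2 t / 2) = x_0 * exp(mu t) = 7*exp(-2*t/5)/5.
Var(X_t) = E[X_t^2] - (E[X_t])^2 = x_0^2 * exp(2 mu t) * (exp(sigma^2 t) - 1) = (49*exp(t/25) - 49)*exp(-4*t/5)/25.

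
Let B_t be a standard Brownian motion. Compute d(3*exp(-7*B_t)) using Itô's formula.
d(3*exp(-7*B_t)) = (147*exp(-7*B_t)/2) dt + (-21*exp(-7*B_t)) dB_t

Itô's formula for f(B_t) gives d f(B_t) = f'(B_t) dB_t + (1/2) f''(B_t) dt. Compute derivatives of f(x) = 3*exp(-7*x):
  f'(x)  = -21*exp(-7*x)
  f''(x) = 147*exp(-7*x)
Substitute x = B_t and multiply the f'' term by 1/2:
  drift     = (1/2) * (147*exp(-7*x)) evaluated at B_t = 147*exp(-7*B_t)/2
  diffusion = (-21*exp(-7*x)) evaluated at B_t = -21*exp(-7*B_t)
Therefore d(3*exp(-7*B_t)) = (147*exp(-7*B_t)/2) dt + (-21*exp(-7*B_t)) dB_t.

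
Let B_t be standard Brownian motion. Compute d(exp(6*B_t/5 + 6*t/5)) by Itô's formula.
d(exp(6*B_t/5 + 6*t/5)) = (48*exp(6*B_t/5 + 6*t/5)/25) dt + (6*exp(6*B_t/5 + 6*t/5)/5) dB_t

Itô's formula for f(t, x): d f(t, B_t) = (f_t + (1/2) f_xx) dt + f_x dB_t. Compute partials of f(t, x) = exp(6*t/5 + 6*x/5):
  f_t(t,x)  = 6*exp(6*t/5 + 6*x/5)/5
  f_x(t,x)  = 6*exp(6*t/5 + 6*x/5)/5
  f_xx(t,x) = 36*exp(6*t/5 + 6*x/5)/25
Assemble drift = f_t + (1/2) f_xx = 48*exp(6*t/5 + 6*x/5)/25 and diffusion = f_x = 6*exp(6*t/5 + 6*x/5)/5. Substituting x = B_t:
  d(exp(6*B_t/5 + 6*t/5)) = (48*exp(6*B_t/5 + 6*t/5)/25) dt + (6*exp(6*B_t/5 + 6*t/5)/5) dB_t.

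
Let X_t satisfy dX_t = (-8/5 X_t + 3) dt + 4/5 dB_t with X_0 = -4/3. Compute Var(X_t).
Var(X_t) = 1/5 - exp(-16*t/5)/5

The variance V(t) = Var(X_t) satisfies V'(t) = 2 a V(t) + c^2 with V(0) = 0 (drift coefficient is linear in X, diffusion is constant). With a = -8/5, c = 4/5, the solution is
  V(t) = (c^2 / (2 a)) * (exp(2 a t) - 1)
       = ((4/5)^2 / (2*(-8/5))) * (exp((-16/5) t) - 1)
       = 1/5 - exp(-16*t/5)/5.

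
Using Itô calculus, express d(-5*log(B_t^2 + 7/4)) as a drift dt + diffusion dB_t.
d(-5*log(B_t^2 + 7/4)) = (20*(4*B_t^2 - 7)/(4*B_t^2 + 7)^2) dt + (-40*B_t/(4*B_t^2 + 7)) dB_t

Itô's formula for f(B_t) gives d f(B_t) = f'(B_t) dB_t + (1/2) f''(B_t) dt. Compute derivatives of f(x) = -5*log(x^2 + 7/4):
  f'(x)  = -40*x/(4*x^2 + 7)
  f''(x) = 40*(4*x^2 - 7)/(4*x^2 + 7)^2
Substitute x = B_t and multiply the f'' term by 1/2:
  drift     = (1/2) * (40*(4*x^2 - 7)/(4*x^2 + 7)^2) evaluated at B_t = 20*(4*B_t^2 - 7)/(4*B_t^2 + 7)^2
  diffusion = (-40*x/(4*x^2 + 7)) evaluated at B_t = -40*B_t/(4*B_t^2 + 7)
Therefore d(-5*log(B_t^2 + 7/4)) = (20*(4*B_t^2 - 7)/(4*B_t^2 + 7)^2) dt + (-40*B_t/(4*B_t^2 + 7)) dB_t.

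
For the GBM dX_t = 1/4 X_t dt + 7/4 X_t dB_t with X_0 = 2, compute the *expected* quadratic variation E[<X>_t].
E[<X>_t] = 196*exp(57*t/16)/57 - 196/57

<X>_t = int_0^t ((7/4) * X_s)^2 ds. Taking expectation inside the integral: E[<X>_t] = (7/4)^2 * int_0^t E[X_s^2] ds. For GBM, E[X_s^2] = x_0^2 * exp((2 mu + sigma^2) s). Integrating:
  E[<X>_t] = (7/4)^2 * 2^2 * (exp((2*(1/4) + (7/4)^2) t) - 1) / (2*(1/4) + (7/4)^2)
           = (7/4)^2 * 2^2 * (exp((57/16) t) - 1) / (57/16) = 196*exp(57*t/16)/57 - 196/57.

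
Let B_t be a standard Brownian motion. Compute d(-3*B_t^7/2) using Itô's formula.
d(-3*B_t^7/2) = (-63*B_t^5/2) dt + (-21*B_t^6/2) dB_t

Itô's formula for f(B_t) gives d f(B_t) = f'(B_t) dB_t + (1/2) f''(B_t) dt. Compute derivatives of f(x) = -3*x^7/2:
  f'(x)  = -21*x^6/2
  f''(x) = -63*x^5
Substitute x = B_t and multiply the f'' term by 1/2:
  drift     = (1/2) * (-63*x^5) evaluated at B_t = -63*B_t^5/2
  diffusion = (-21*x^6/2) evaluated at B_t = -21*B_t^6/2
Therefore d(-3*B_t^7/2) = (-63*B_t^5/2) dt + (-21*B_t^6/2) dB_t.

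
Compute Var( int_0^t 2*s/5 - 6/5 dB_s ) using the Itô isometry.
Var = 4*t*(t^2 - 9*t + 27)/75

The Itô integral of a deterministic integrand f(s) has mean 0 because each increment f(s) * (B_{s+ds} - B_s) has mean 0. By the Itô isometry:
  Var( int_0^t f(s) dB_s ) = E[ (int_0^t f(s) dB_s)^2 ] = int_0^t f(s)^2 ds.
Here f(s) = 2*s/5 - 6/5, so f(s)^2 = 4*(s - 3)^2/25. Integrate:
  int_0^t (4*(s - 3)^2/25) ds = 4*t*(t^2 - 9*t + 27)/75.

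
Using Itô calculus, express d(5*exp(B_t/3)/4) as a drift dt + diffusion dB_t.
d(5*exp(B_t/3)/4) = (5*exp(B_t/3)/72) dt + (5*exp(B_t/3)/12) dB_t

Itô's formula for f(B_t) gives d f(B_t) = f'(B_t) dB_t + (1/2) f''(B_t) dt. Compute derivatives of f(x) = 5*exp(x/3)/4:
  f'(x)  = 5*exp(x/3)/12
  f''(x) = 5*exp(x/3)/36
Substitute x = B_t and multiply the f'' term by 1/2:
  drift     = (1/2) * (5*exp(x/3)/36) evaluated at B_t = 5*exp(B_t/3)/72
  diffusion = (5*exp(x/3)/12) evaluated at B_t = 5*exp(B_t/3)/12
Therefore d(5*exp(B_t/3)/4) = (5*exp(B_t/3)/72) dt + (5*exp(B_t/3)/12) dB_t.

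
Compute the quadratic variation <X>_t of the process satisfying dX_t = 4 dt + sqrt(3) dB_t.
<X>_t = 3*t

For an Itô process dX_t = a(t) dt + b(t) dB_t, the quadratic variation is <X>_t = int_0^t b(s)^2 ds (the drift term does not contribute). Here b(s) = sqrt(3), so
  b(s)^2 = 3.
Integrating from 0 to t:
  <X>_t = int_0^t (3) ds = 3*t.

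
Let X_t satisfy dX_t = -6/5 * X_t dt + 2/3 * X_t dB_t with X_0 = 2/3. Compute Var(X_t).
Var(X_t) = (4*exp(4*t/9) - 4)*exp(-12*t/5)/9

For GBM dX = mu X dt + sigma X dB with X_0 = x_0, apply Itô to Y = log X: dY = (mu - sigma^2/2) dt + sigma dB, so Y_t = log(x_0) + (mu - sigma^2/2) t + sigma B_t and hence X_t = x_0 * exp((mu - sigma^2/2) t + sigma B_t).
With mu = -6/5, sigma = 2/3, x_0 = 2/3, this gives:
  X_t = 2/3 * exp((-64/45) * t + (2/3) * B_t).
Since sigma*B_t ~ Normal(0, sigma^2 t), E[exp(sigma*B_t)] = exp(sigma^2 t / 2); so E[X_t] = x_0 * exp((mu - sigma^2/2) t) * exp(sigma^2 t / 2) = x_0 * exp(mu t) = 2*exp(-6*t/5)/3.
Var(X_t) = E[X_t^2] - (E[X_t])^2 = x_0^2 * exp(2 mu t) * (exp(sigma^2 t) - 1) = (4*exp(4*t/9) - 4)*exp(-12*t/5)/9.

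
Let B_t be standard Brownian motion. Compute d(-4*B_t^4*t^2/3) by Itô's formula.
d(-4*B_t^4*t^2/3) = (8*B_t^2*t*(-B_t^2 - 3*t)/3) dt + (-16*B_t^3*t^2/3) dB_t

Itô's formula for f(t, x): d f(t, B_t) = (f_t + (1/2) f_xx) dt + f_x dB_t. Compute partials of f(t, x) = -4*t^2*x^4/3:
  f_t(t,x)  = -8*t*x^4/3
  f_x(t,x)  = -16*t^2*x^3/3
  f_xx(t,x) = -16*t^2*x^2
Assemble drift = f_t + (1/2) f_xx = 8*t*x^2*(-3*t - x^2)/3 and diffusion = f_x = -16*t^2*x^3/3. Substituting x = B_t:
  d(-4*B_t^4*t^2/3) = (8*B_t^2*t*(-B_t^2 - 3*t)/3) dt + (-16*B_t^3*t^2/3) dB_t.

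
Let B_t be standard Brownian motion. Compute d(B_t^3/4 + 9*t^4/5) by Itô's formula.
d(B_t^3/4 + 9*t^4/5) = (3*B_t/4 + 36*t^3/5) dt + (3*B_t^2/4) dB_t

Itô's formula for f(t, x): d f(t, B_t) = (f_t + (1/2) f_xx) dt + f_x dB_t. Compute partials of f(t, x) = 9*t^4/5 + x^3/4:
  f_t(t,x)  = 36*t^3/5
  f_x(t,x)  = 3*x^2/4
  f_xx(t,x) = 3*x/2
Assemble drift = f_t + (1/2) f_xx = 36*t^3/5 + 3*x/4 and diffusion = f_x = 3*x^2/4. Substituting x = B_t:
  d(B_t^3/4 + 9*t^4/5) = (3*B_t/4 + 36*t^3/5) dt + (3*B_t^2/4) dB_t.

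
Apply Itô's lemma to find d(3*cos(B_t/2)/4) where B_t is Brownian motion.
d(3*cos(B_t/2)/4) = (-3*cos(B_t/2)/32) dt + (-3*sin(B_t/2)/8) dB_t

Itô's formula for f(B_t) gives d f(B_t) = f'(B_t) dB_t + (1/2) f''(B_t) dt. Compute derivatives of f(x) = 3*cos(x/2)/4:
  f'(x)  = -3*sin(x/2)/8
  f''(x) = -3*cos(x/2)/16
Substitute x = B_t and multiply the f'' term by 1/2:
  drift     = (1/2) * (-3*cos(x/2)/16) evaluated at B_t = -3*cos(B_t/2)/32
  diffusion = (-3*sin(x/2)/8) evaluated at B_t = -3*sin(B_t/2)/8
Therefore d(3*cos(B_t/2)/4) = (-3*cos(B_t/2)/32) dt + (-3*sin(B_t/2)/8) dB_t.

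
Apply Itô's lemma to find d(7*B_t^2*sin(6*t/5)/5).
d(7*B_t^2*sin(6*t/5)/5) = (42*B_t^2*cos(6*t/5)/25 + 7*sin(6*t/5)/5) dt + (14*B_t*sin(6*t/5)/5) dB_t

Itô's formula for f(t, x): d f(t, B_t) = (f_t + (1/2) f_xx) dt + f_x dB_t. Compute partials of f(t, x) = 7*x^2*sin(6*t/5)/5:
  f_t(t,x)  = 42*x^2*cos(6*t/5)/25
  f_x(t,x)  = 14*x*sin(6*t/5)/5
  f_xx(t,x) = 14*sin(6*t/5)/5
Assemble drift = f_t + (1/2) f_xx = 42*x^2*cos(6*t/5)/25 + 7*sin(6*t/5)/5 and diffusion = f_x = 14*x*sin(6*t/5)/5. Substituting x = B_t:
  d(7*B_t^2*sin(6*t/5)/5) = (42*B_t^2*cos(6*t/5)/25 + 7*sin(6*t/5)/5) dt + (14*B_t*sin(6*t/5)/5) dB_t.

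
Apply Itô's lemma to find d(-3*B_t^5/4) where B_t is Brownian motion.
d(-3*B_t^5/4) = (-15*B_t^3/2) dt + (-15*B_t^4/4) dB_t

Itô's formula for f(B_t) gives d f(B_t) = f'(B_t) dB_t + (1/2) f''(B_t) dt. Compute derivatives of f(x) = -3*x^5/4:
  f'(x)  = -15*x^4/4
  f''(x) = -15*x^3
Substitute x = B_t and multiply the f'' term by 1/2:
  drift     = (1/2) * (-15*x^3) evaluated at B_t = -15*B_t^3/2
  diffusion = (-15*x^4/4) evaluated at B_t = -15*B_t^4/4
Therefore d(-3*B_t^5/4) = (-15*B_t^3/2) dt + (-15*B_t^4/4) dB_t.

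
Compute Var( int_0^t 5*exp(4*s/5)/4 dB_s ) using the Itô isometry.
Var = 125*exp(8*t/5)/128 - 125/128

The Itô integral of a deterministic integrand f(s) has mean 0 because each increment f(s) * (B_{s+ds} - B_s) has mean 0. By the Itô isometry:
  Var( int_0^t f(s) dB_s ) = E[ (int_0^t f(s) dB_s)^2 ] = int_0^t f(s)^2 ds.
Here f(s) = 5*exp(4*s/5)/4, so f(s)^2 = 25*exp(8*s/5)/16. Integrate:
  int_0^t (25*exp(8*s/5)/16) ds = 125*exp(8*t/5)/128 - 125/128.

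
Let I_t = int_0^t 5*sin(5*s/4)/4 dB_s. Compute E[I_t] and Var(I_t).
E[I_t] = 0; Var(I_t) = 25*t/32 - 5*sin(5*t/2)/16

The Itô integral of a deterministic integrand f(s) has mean 0 because each increment f(s) * (B_{s+ds} - B_s) has mean 0. By the Itô isometry:
  Var( int_0^t f(s) dB_s ) = E[ (int_0^t f(s) dB_s)^2 ] = int_0^t f(s)^2 ds.
Here f(s) = 5*sin(5*s/4)/4, so f(s)^2 = 25*sin(5*s/4)^2/16. Integrate:
  int_0^t (25*sin(5*s/4)^2/16) ds = 25*t/32 - 5*sin(5*t/2)/16.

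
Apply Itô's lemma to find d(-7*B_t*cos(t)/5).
d(-7*B_t*cos(t)/5) = (7*B_t*sin(t)/5) dt + (-7*cos(t)/5) dB_t

Itô's formula for f(t, x): d f(t, B_t) = (f_t + (1/2) f_xx) dt + f_x dB_t. Compute partials of f(t, x) = -7*x*cos(t)/5:
  f_t(t,x)  = 7*x*sin(t)/5
  f_x(t,x)  = -7*cos(t)/5
  f_xx(t,x) = 0
Assemble drift = f_t + (1/2) f_xx = 7*x*sin(t)/5 and diffusion = f_x = -7*cos(t)/5. Substituting x = B_t:
  d(-7*B_t*cos(t)/5) = (7*B_t*sin(t)/5) dt + (-7*cos(t)/5) dB_t.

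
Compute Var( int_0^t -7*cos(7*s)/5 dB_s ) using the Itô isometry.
Var = 49*t/50 + 7*sin(14*t)/100

The Itô integral of a deterministic integrand f(s) has mean 0 because each increment f(s) * (B_{s+ds} - B_s) has mean 0. By the Itô isometry:
  Var( int_0^t f(s) dB_s ) = E[ (int_0^t f(s) dB_s)^2 ] = int_0^t f(s)^2 ds.
Here f(s) = -7*cos(7*s)/5, so f(s)^2 = 49*cos(7*s)^2/25. Integrate:
  int_0^t (49*cos(7*s)^2/25) ds = 49*t/50 + 7*sin(14*t)/100.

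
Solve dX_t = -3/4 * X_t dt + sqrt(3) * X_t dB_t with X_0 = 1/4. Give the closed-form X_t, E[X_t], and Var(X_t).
X_t = 1/4 * exp((-9/4) t + (sqrt(3)) B_t); E[X_t] = exp(-3*t/4)/4; Var(X_t) = sinh(3*t/2)/8

For GBM dX = mu X dt + sigma X dB with X_0 = x_0, apply Itô to Y = log X: dY = (mu - sigma^2/2) dt + sigma dB, so Y_t = log(x_0) + (mu - sigma^2/2) t + sigma B_t and hence X_t = x_0 * exp((mu - sigma^2/2) t + sigma B_t).
With mu = -3/4, sigma = sqrt(3), x_0 = 1/4, this gives:
  X_t = 1/4 * exp((-9/4) * t + (sqrt(3)) * B_t).
Since sigma*B_t ~ Normal(0, sigma^2 t), E[exp(sigma*B_t)] = exp(sigma^2 t / 2); so E[X_t] = x_0 * exp((mu - sigma^2/2) t) * exp(sigma^2 t / 2) = x_0 * exp(mu t) = exp(-3*t/4)/4.
Var(X_t) = E[X_t^2] - (E[X_t])^2 = x_0^2 * exp(2 mu t) * (exp(sigma^2 t) - 1) = sinh(3*t/2)/8.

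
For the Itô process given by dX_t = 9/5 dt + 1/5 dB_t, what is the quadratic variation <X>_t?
<X>_t = t/25

For an Itô process dX_t = a(t) dt + b(t) dB_t, the quadratic variation is <X>_t = int_0^t b(s)^2 ds (the drift term does not contribute). Here b(s) = 1/5, so
  b(s)^2 = 1/25.
Integrating from 0 to t:
  <X>_t = int_0^t (1/25) ds = t/25.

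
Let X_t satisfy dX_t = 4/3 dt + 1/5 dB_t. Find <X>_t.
<X>_t = t/25

For an Itô process dX_t = a(t) dt + b(t) dB_t, the quadratic variation is <X>_t = int_0^t b(s)^2 ds (the drift term does not contribute). Here b(s) = 1/5, so
  b(s)^2 = 1/25.
Integrating from 0 to t:
  <X>_t = int_0^t (1/25) ds = t/25.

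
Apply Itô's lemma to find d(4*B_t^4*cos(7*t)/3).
d(4*B_t^4*cos(7*t)/3) = (B_t^2*(-28*B_t^2*sin(7*t)/3 + 8*cos(7*t))) dt + (16*B_t^3*cos(7*t)/3) dB_t

Itô's formula for f(t, x): d f(t, B_t) = (f_t + (1/2) f_xx) dt + f_x dB_t. Compute partials of f(t, x) = 4*x^4*cos(7*t)/3:
  f_t(t,x)  = -28*x^4*sin(7*t)/3
  f_x(t,x)  = 16*x^3*cos(7*t)/3
  f_xx(t,x) = 16*x^2*cos(7*t)
Assemble drift = f_t + (1/2) f_xx = x^2*(-28*x^2*sin(7*t)/3 + 8*cos(7*t)) and diffusion = f_x = 16*x^3*cos(7*t)/3. Substituting x = B_t:
  d(4*B_t^4*cos(7*t)/3) = (B_t^2*(-28*B_t^2*sin(7*t)/3 + 8*cos(7*t))) dt + (16*B_t^3*cos(7*t)/3) dB_t.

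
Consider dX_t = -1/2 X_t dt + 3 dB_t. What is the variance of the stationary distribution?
lim Var(X_t) = 9

The OU SDE dX = -theta X dt + sigma dB admits the integrating factor exp(theta t): d(exp(theta t) X_t) = sigma exp(theta t) dB_t. Integrating from 0 to t gives X_t = x_0 * exp(-theta t) + sigma * int_0^t exp(-theta (t-s)) dB_s for any initial x_0. The Itô integral has variance (by the Itô isometry) sigma^2 * int_0^t exp(-2 theta (t - s)) ds = sigma^2 * (1 - exp(-2 theta t)) / (2 theta), independent of x_0.
With theta = 1/2, sigma = 3:
  Var(X_t) = (3)^2 * (1 - exp(-2*1/2 t)) / (2 * 1/2) = 9 - 9*exp(-t).
As t -> infinity, exp(-2*1/2 t) -> 0, so the stationary variance is sigma^2 / (2 theta) = 9.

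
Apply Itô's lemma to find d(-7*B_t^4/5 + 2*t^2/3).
d(-7*B_t^4/5 + 2*t^2/3) = (-42*B_t^2/5 + 4*t/3) dt + (-28*B_t^3/5) dB_t

Itô's formula for f(t, x): d f(t, B_t) = (f_t + (1/2) f_xx) dt + f_x dB_t. Compute partials of f(t, x) = 2*t^2/3 - 7*x^4/5:
  f_t(t,x)  = 4*t/3
  f_x(t,x)  = -28*x^3/5
  f_xx(t,x) = -84*x^2/5
Assemble drift = f_t + (1/2) f_xx = 4*t/3 - 42*x^2/5 and diffusion = f_x = -28*x^3/5. Substituting x = B_t:
  d(-7*B_t^4/5 + 2*t^2/3) = (-42*B_t^2/5 + 4*t/3) dt + (-28*B_t^3/5) dB_t.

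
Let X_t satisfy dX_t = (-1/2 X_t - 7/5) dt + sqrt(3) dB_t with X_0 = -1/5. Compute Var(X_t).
Var(X_t) = 3 - 3*exp(-t)

The variance V(t) = Var(X_t) satisfies V'(t) = 2 a V(t) + c^2 with V(0) = 0 (drift coefficient is linear in X, diffusion is constant). With a = -1/2, c = sqrt(3), the solution is
  V(t) = (c^2 / (2 a)) * (exp(2 a t) - 1)
       = (sqrt(3)^2 / (2*(-1/2))) * (exp((-1) t) - 1)
       = 3 - 3*exp(-t).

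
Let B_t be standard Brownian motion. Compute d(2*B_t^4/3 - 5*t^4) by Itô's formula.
d(2*B_t^4/3 - 5*t^4) = (4*B_t^2 - 20*t^3) dt + (8*B_t^3/3) dB_t

Itô's formula for f(t, x): d f(t, B_t) = (f_t + (1/2) f_xx) dt + f_x dB_t. Compute partials of f(t, x) = -5*t^4 + 2*x^4/3:
  f_t(t,x)  = -20*t^3
  f_x(t,x)  = 8*x^3/3
  f_xx(t,x) = 8*x^2
Assemble drift = f_t + (1/2) f_xx = -20*t^3 + 4*x^2 and diffusion = f_x = 8*x^3/3. Substituting x = B_t:
  d(2*B_t^4/3 - 5*t^4) = (4*B_t^2 - 20*t^3) dt + (8*B_t^3/3) dB_t.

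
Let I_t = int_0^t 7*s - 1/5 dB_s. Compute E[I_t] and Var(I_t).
E[I_t] = 0; Var(I_t) = t*(1225*t^2 - 105*t + 3)/75

The Itô integral of a deterministic integrand f(s) has mean 0 because each increment f(s) * (B_{s+ds} - B_s) has mean 0. By the Itô isometry:
  Var( int_0^t f(s) dB_s ) = E[ (int_0^t f(s) dB_s)^2 ] = int_0^t f(s)^2 ds.
Here f(s) = 7*s - 1/5, so f(s)^2 = (35*s - 1)^2/25. Integrate:
  int_0^t ((35*s - 1)^2/25) ds = t*(1225*t^2 - 105*t + 3)/75.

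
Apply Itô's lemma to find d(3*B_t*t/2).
d(3*B_t*t/2) = (3*B_t/2) dt + (3*t/2) dB_t

Itô's formula for f(t, x): d f(t, B_t) = (f_t + (1/2) f_xx) dt + f_x dB_t. Compute partials of f(t, x) = 3*t*x/2:
  f_t(t,x)  = 3*x/2
  f_x(t,x)  = 3*t/2
  f_xx(t,x) = 0
Assemble drift = f_t + (1/2) f_xx = 3*x/2 and diffusion = f_x = 3*t/2. Substituting x = B_t:
  d(3*B_t*t/2) = (3*B_t/2) dt + (3*t/2) dB_t.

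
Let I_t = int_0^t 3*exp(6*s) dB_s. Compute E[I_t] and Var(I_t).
E[I_t] = 0; Var(I_t) = 3*exp(12*t)/4 - 3/4

The Itô integral of a deterministic integrand f(s) has mean 0 because each increment f(s) * (B_{s+ds} - B_s) has mean 0. By the Itô isometry:
  Var( int_0^t f(s) dB_s ) = E[ (int_0^t f(s) dB_s)^2 ] = int_0^t f(s)^2 ds.
Here f(s) = 3*exp(6*s), so f(s)^2 = 9*exp(12*s). Integrate:
  int_0^t (9*exp(12*s)) ds = 3*exp(12*t)/4 - 3/4.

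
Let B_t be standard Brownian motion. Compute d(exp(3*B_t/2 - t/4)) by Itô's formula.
d(exp(3*B_t/2 - t/4)) = (7*exp(3*B_t/2 - t/4)/8) dt + (3*exp(3*B_t/2 - t/4)/2) dB_t

Itô's formula for f(t, x): d f(t, B_t) = (f_t + (1/2) f_xx) dt + f_x dB_t. Compute partials of f(t, x) = exp(-t/4 + 3*x/2):
  f_t(t,x)  = -exp(-t/4 + 3*x/2)/4
  f_x(t,x)  = 3*exp(-t/4 + 3*x/2)/2
  f_xx(t,x) = 9*exp(-t/4 + 3*x/2)/4
Assemble drift = f_t + (1/2) f_xx = 7*exp(-t/4 + 3*x/2)/8 and diffusion = f_x = 3*exp(-t/4 + 3*x/2)/2. Substituting x = B_t:
  d(exp(3*B_t/2 - t/4)) = (7*exp(3*B_t/2 - t/4)/8) dt + (3*exp(3*B_t/2 - t/4)/2) dB_t.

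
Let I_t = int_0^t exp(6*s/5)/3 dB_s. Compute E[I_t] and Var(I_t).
E[I_t] = 0; Var(I_t) = 5*exp(12*t/5)/108 - 5/108

The Itô integral of a deterministic integrand f(s) has mean 0 because each increment f(s) * (B_{s+ds} - B_s) has mean 0. By the Itô isometry:
  Var( int_0^t f(s) dB_s ) = E[ (int_0^t f(s) dB_s)^2 ] = int_0^t f(s)^2 ds.
Here f(s) = exp(6*s/5)/3, so f(s)^2 = exp(12*s/5)/9. Integrate:
  int_0^t (exp(12*s/5)/9) ds = 5*exp(12*t/5)/108 - 5/108.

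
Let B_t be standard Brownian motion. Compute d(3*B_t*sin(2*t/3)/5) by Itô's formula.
d(3*B_t*sin(2*t/3)/5) = (2*B_t*cos(2*t/3)/5) dt + (3*sin(2*t/3)/5) dB_t

Itô's formula for f(t, x): d f(t, B_t) = (f_t + (1/2) f_xx) dt + f_x dB_t. Compute partials of f(t, x) = 3*x*sin(2*t/3)/5:
  f_t(t,x)  = 2*x*cos(2*t/3)/5
  f_x(t,x)  = 3*sin(2*t/3)/5
  f_xx(t,x) = 0
Assemble drift = f_t + (1/2) f_xx = 2*x*cos(2*t/3)/5 and diffusion = f_x = 3*sin(2*t/3)/5. Substituting x = B_t:
  d(3*B_t*sin(2*t/3)/5) = (2*B_t*cos(2*t/3)/5) dt + (3*sin(2*t/3)/5) dB_t.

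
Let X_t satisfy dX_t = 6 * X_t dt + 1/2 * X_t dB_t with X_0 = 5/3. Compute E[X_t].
E[X_t] = 5*exp(6*t)/3

For GBM dX = mu X dt + sigma X dB with X_0 = x_0, apply Itô to Y = log X: dY = (mu - sigma^2/2) dt + sigma dB, so Y_t = log(x_0) + (mu - sigma^2/2) t + sigma B_t and hence X_t = x_0 * exp((mu - sigma^2/2) t + sigma B_t).
With mu = 6, sigma = 1/2, x_0 = 5/3, this gives:
  X_t = 5/3 * exp((47/8) * t + (1/2) * B_t).
Since sigma*B_t ~ Normal(0, sigma^2 t), E[exp(sigma*B_t)] = exp(sigma^2 t / 2); so E[X_t] = x_0 * exp((mu - sigma^2/2) t) * exp(sigma^2 t / 2) = x_0 * exp(mu t) = 5*exp(6*t)/3.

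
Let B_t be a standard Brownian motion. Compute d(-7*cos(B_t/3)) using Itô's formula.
d(-7*cos(B_t/3)) = (7*cos(B_t/3)/18) dt + (7*sin(B_t/3)/3) dB_t

Itô's formula for f(B_t) gives d f(B_t) = f'(B_t) dB_t + (1/2) f''(B_t) dt. Compute derivatives of f(x) = -7*cos(x/3):
  f'(x)  = 7*sin(x/3)/3
  f''(x) = 7*cos(x/3)/9
Substitute x = B_t and multiply the f'' term by 1/2:
  drift     = (1/2) * (7*cos(x/3)/9) evaluated at B_t = 7*cos(B_t/3)/18
  diffusion = (7*sin(x/3)/3) evaluated at B_t = 7*sin(B_t/3)/3
Therefore d(-7*cos(B_t/3)) = (7*cos(B_t/3)/18) dt + (7*sin(B_t/3)/3) dB_t.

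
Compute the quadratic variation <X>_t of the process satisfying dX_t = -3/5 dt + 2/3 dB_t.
<X>_t = 4*t/9

For an Itô process dX_t = a(t) dt + b(t) dB_t, the quadratic variation is <X>_t = int_0^t b(s)^2 ds (the drift term does not contribute). Here b(s) = 2/3, so
  b(s)^2 = 4/9.
Integrating from 0 to t:
  <X>_t = int_0^t (4/9) ds = 4*t/9.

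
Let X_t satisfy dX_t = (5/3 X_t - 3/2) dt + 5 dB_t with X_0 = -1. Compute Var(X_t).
Var(X_t) = 15*exp(10*t/3)/2 - 15/2

The variance V(t) = Var(X_t) satisfies V'(t) = 2 a V(t) + c^2 with V(0) = 0 (drift coefficient is linear in X, diffusion is constant). With a = 5/3, c = 5, the solution is
  V(t) = (c^2 / (2 a)) * (exp(2 a t) - 1)
       = (5^2 / (2*(5/3))) * (exp((10/3) t) - 1)
       = 15*exp(10*t/3)/2 - 15/2.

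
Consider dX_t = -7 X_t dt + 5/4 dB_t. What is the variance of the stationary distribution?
lim Var(X_t) = 25/224

The OU SDE dX = -theta X dt + sigma dB admits the integrating factor exp(theta t): d(exp(theta t) X_t) = sigma exp(theta t) dB_t. Integrating from 0 to t gives X_t = x_0 * exp(-theta t) + sigma * int_0^t exp(-theta (t-s)) dB_s for any initial x_0. The Itô integral has variance (by the Itô isometry) sigma^2 * int_0^t exp(-2 theta (t - s)) ds = sigma^2 * (1 - exp(-2 theta t)) / (2 theta), independent of x_0.
With theta = 7, sigma = 5/4:
  Var(X_t) = (5/4)^2 * (1 - exp(-2*7 t)) / (2 * 7) = 25/224 - 25*exp(-14*t)/224.
As t -> infinity, exp(-2*7 t) -> 0, so the stationary variance is sigma^2 / (2 theta) = 25/224.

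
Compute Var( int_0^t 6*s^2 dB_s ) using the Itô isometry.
Var = 36*t^5/5

The Itô integral of a deterministic integrand f(s) has mean 0 because each increment f(s) * (B_{s+ds} - B_s) has mean 0. By the Itô isometry:
  Var( int_0^t f(s) dB_s ) = E[ (int_0^t f(s) dB_s)^2 ] = int_0^t f(s)^2 ds.
Here f(s) = 6*s^2, so f(s)^2 = 36*s^4. Integrate:
  int_0^t (36*s^4) ds = 36*t^5/5.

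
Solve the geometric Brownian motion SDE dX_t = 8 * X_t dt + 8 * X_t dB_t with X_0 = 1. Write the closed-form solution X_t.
X_t = 1 * exp((-24) * t + (8) * B_t)

For GBM dX = mu X dt + sigma X dB with X_0 = x_0, apply Itô to Y = log X: dY = (mu - sigma^2/2) dt + sigma dB, so Y_t = log(x_0) + (mu - sigma^2/2) t + sigma B_t and hence X_t = x_0 * exp((mu - sigma^2/2) t + sigma B_t).
With mu = 8, sigma = 8, x_0 = 1, this gives:
  X_t = 1 * exp((-24) * t + (8) * B_t).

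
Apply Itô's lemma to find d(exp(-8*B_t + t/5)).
d(exp(-8*B_t + t/5)) = (161*exp(-8*B_t + t/5)/5) dt + (-8*exp(-8*B_t + t/5)) dB_t

Itô's formula for f(t, x): d f(t, B_t) = (f_t + (1/2) f_xx) dt + f_x dB_t. Compute partials of f(t, x) = exp(t/5 - 8*x):
  f_t(t,x)  = exp(t/5 - 8*x)/5
  f_x(t,x)  = -8*exp(t/5 - 8*x)
  f_xx(t,x) = 64*exp(t/5 - 8*x)
Assemble drift = f_t + (1/2) f_xx = 161*exp(t/5 - 8*x)/5 and diffusion = f_x = -8*exp(t/5 - 8*x). Substituting x = B_t:
  d(exp(-8*B_t + t/5)) = (161*exp(-8*B_t + t/5)/5) dt + (-8*exp(-8*B_t + t/5)) dB_t.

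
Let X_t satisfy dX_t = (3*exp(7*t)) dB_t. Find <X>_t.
<X>_t = 9*exp(14*t)/14 - 9/14

For an Itô process dX_t = a(t) dt + b(t) dB_t, the quadratic variation is <X>_t = int_0^t b(s)^2 ds (the drift term does not contribute). Here b(s) = 3*exp(7*s), so
  b(s)^2 = 9*exp(14*s).
Integrating from 0 to t:
  <X>_t = int_0^t (9*exp(14*s)) ds = 9*exp(14*t)/14 - 9/14.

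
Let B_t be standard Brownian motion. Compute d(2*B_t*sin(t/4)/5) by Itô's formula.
d(2*B_t*sin(t/4)/5) = (B_t*cos(t/4)/10) dt + (2*sin(t/4)/5) dB_t

Itô's formula for f(t, x): d f(t, B_t) = (f_t + (1/2) f_xx) dt + f_x dB_t. Compute partials of f(t, x) = 2*x*sin(t/4)/5:
  f_t(t,x)  = x*cos(t/4)/10
  f_x(t,x)  = 2*sin(t/4)/5
  f_xx(t,x) = 0
Assemble drift = f_t + (1/2) f_xx = x*cos(t/4)/10 and diffusion = f_x = 2*sin(t/4)/5. Substituting x = B_t:
  d(2*B_t*sin(t/4)/5) = (B_t*cos(t/4)/10) dt + (2*sin(t/4)/5) dB_t.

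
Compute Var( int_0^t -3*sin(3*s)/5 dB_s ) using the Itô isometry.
Var = 9*t/50 - 3*sin(6*t)/100

The Itô integral of a deterministic integrand f(s) has mean 0 because each increment f(s) * (B_{s+ds} - B_s) has mean 0. By the Itô isometry:
  Var( int_0^t f(s) dB_s ) = E[ (int_0^t f(s) dB_s)^2 ] = int_0^t f(s)^2 ds.
Here f(s) = -3*sin(3*s)/5, so f(s)^2 = 9*sin(3*s)^2/25. Integrate:
  int_0^t (9*sin(3*s)^2/25) ds = 9*t/50 - 3*sin(6*t)/100.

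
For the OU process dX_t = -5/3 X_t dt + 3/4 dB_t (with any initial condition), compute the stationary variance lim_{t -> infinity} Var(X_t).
lim Var(X_t) = 27/160

The OU SDE dX = -theta X dt + sigma dB admits the integrating factor exp(theta t): d(exp(theta t) X_t) = sigma exp(theta t) dB_t. Integrating from 0 to t gives X_t = x_0 * exp(-theta t) + sigma * int_0^t exp(-theta (t-s)) dB_s for any initial x_0. The Itô integral has variance (by the Itô isometry) sigma^2 * int_0^t exp(-2 theta (t - s)) ds = sigma^2 * (1 - exp(-2 theta t)) / (2 theta), independent of x_0.
With theta = 5/3, sigma = 3/4:
  Var(X_t) = (3/4)^2 * (1 - exp(-2*5/3 t)) / (2 * 5/3) = 27/160 - 27*exp(-10*t/3)/160.
As t -> infinity, exp(-2*5/3 t) -> 0, so the stationary variance is sigma^2 / (2 theta) = 27/160.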